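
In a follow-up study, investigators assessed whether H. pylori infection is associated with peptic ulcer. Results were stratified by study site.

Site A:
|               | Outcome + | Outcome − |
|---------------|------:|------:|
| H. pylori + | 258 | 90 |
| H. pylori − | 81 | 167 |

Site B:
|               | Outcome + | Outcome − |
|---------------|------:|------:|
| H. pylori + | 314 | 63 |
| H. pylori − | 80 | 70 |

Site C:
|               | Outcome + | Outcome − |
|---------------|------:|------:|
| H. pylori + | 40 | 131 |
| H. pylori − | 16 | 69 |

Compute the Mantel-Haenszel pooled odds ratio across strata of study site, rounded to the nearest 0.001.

OR_MH = Σ(aᵢdᵢ/nᵢ) / Σ(bᵢcᵢ/nᵢ), where nᵢ is the stratum total.
Stratum 1 (Site A): n = 596; a·d/n = 258·167/596 = 72.2919; b·c/n = 90·81/596 = 12.2315
Stratum 2 (Site B): n = 527; a·d/n = 314·70/527 = 41.7078; b·c/n = 63·80/527 = 9.5636
Stratum 3 (Site C): n = 256; a·d/n = 40·69/256 = 10.7812; b·c/n = 131·16/256 = 8.1875
OR_MH = (72.2919 + 41.7078 + 10.7812) / (12.2315 + 9.5636 + 8.1875) = 124.7810 / 29.9826 = 4.16178

4.162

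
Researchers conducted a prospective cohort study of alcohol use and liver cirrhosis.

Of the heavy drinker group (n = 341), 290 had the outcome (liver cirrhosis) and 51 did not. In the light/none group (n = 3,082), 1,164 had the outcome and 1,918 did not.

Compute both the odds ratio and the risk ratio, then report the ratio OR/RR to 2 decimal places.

4.16

From the description: a = 290, b = 51, c = 1164, d = 1918.
OR = (290·1918)/(51·1164) = 556220/59364 = 9.36965
Risk in exposed = 290/341 = 0.85044; risk in unexposed = 1164/3082 = 0.37768; RR = 2.25177
OR/RR = 9.36965 / 2.25177 = 4.16102
The outcome is not rare, so the OR lies further from 1 than the RR.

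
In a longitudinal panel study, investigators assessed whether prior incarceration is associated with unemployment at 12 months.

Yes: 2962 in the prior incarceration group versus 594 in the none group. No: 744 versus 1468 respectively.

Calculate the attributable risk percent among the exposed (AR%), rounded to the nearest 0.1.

From the description: a = 2962, b = 744, c = 594, d = 1468.
Risk in exposed = 2962/3706 = 0.79924; risk in unexposed = 594/2062 = 0.28807.
RR = 0.79924/0.28807 = 2.77448
AR% = (RR − 1)/RR × 100 = (2.77448 − 1)/2.77448 × 100 = 63.9572%

64.0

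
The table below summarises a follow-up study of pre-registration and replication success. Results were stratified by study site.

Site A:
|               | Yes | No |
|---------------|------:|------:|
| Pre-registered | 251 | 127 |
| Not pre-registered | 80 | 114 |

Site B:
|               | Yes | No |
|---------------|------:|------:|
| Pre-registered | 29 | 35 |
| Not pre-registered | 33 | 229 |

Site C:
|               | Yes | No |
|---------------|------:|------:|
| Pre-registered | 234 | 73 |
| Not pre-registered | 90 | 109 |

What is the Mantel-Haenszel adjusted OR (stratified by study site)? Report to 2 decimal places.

OR_MH = Σ(aᵢdᵢ/nᵢ) / Σ(bᵢcᵢ/nᵢ), where nᵢ is the stratum total.
Stratum 1 (Site A): n = 572; a·d/n = 251·114/572 = 50.0245; b·c/n = 127·80/572 = 17.7622
Stratum 2 (Site B): n = 326; a·d/n = 29·229/326 = 20.3712; b·c/n = 35·33/326 = 3.5429
Stratum 3 (Site C): n = 506; a·d/n = 234·109/506 = 50.4071; b·c/n = 73·90/506 = 12.9842
OR_MH = (50.0245 + 20.3712 + 50.4071) / (17.7622 + 3.5429 + 12.9842) = 120.8028 / 34.2894 = 3.52304

3.52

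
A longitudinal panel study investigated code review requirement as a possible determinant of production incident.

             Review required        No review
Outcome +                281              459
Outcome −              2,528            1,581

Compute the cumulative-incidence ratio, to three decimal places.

Reading the table with exposure as columns: a = 281 (Review required, case), b = 2528 (Review required, non-case), c = 459 (No review, case), d = 1581.
Risk in exposed = 281/2809 = 0.10004; risk in unexposed = 459/2040 = 0.22500.
RR = 0.10004 / 0.22500 = 0.44460
The risk is 56% lower among the exposed than among the unexposed.

0.445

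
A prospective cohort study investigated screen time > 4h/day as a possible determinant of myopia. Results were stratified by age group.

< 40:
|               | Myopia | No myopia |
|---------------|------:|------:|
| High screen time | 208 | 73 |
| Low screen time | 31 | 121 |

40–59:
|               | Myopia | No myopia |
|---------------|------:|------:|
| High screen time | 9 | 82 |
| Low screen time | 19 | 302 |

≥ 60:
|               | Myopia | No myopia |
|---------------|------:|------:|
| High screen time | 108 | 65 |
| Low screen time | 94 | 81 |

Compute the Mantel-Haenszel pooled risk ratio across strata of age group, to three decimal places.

1.891

RR_MH = Σ(aᵢ·n₀ᵢ/nᵢ) / Σ(cᵢ·n₁ᵢ/nᵢ), with n₁ᵢ = aᵢ+bᵢ (exposed), n₀ᵢ = cᵢ+dᵢ (unexposed), nᵢ = n₁ᵢ+n₀ᵢ.
Stratum 1 (< 40): n₁ = 281, n₀ = 152, n = 433; a·n₀/n = 208·152/433 = 73.0162; c·n₁/n = 31·281/433 = 20.1178
Stratum 2 (40–59): n₁ = 91, n₀ = 321, n = 412; a·n₀/n = 9·321/412 = 7.0121; c·n₁/n = 19·91/412 = 4.1966
Stratum 3 (≥ 60): n₁ = 173, n₀ = 175, n = 348; a·n₀/n = 108·175/348 = 54.3103; c·n₁/n = 94·173/348 = 46.7299
RR_MH = (73.0162 + 7.0121 + 54.3103) / (20.1178 + 4.1966 + 46.7299) = 134.3386 / 71.0443 = 1.89091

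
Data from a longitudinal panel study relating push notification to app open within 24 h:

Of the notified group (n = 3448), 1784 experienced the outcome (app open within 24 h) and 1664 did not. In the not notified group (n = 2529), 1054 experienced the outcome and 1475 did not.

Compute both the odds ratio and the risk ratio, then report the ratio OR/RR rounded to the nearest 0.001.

From the description: a = 1784, b = 1664, c = 1054, d = 1475.
OR = (1784·1475)/(1664·1054) = 2631400/1753856 = 1.50035
Risk in exposed = 1784/3448 = 0.51740; risk in unexposed = 1054/2529 = 0.41677; RR = 1.24147
OR/RR = 1.50035 / 1.24147 = 1.20853
The outcome is not rare, so the OR lies further from 1 than the RR.

1.209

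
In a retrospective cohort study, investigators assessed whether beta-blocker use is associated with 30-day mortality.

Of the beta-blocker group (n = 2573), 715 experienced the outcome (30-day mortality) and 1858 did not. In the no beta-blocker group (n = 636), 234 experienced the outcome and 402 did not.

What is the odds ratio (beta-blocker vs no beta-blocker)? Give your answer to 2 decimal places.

From the description: a = 715, b = 1858, c = 234, d = 402.
OR = (a·d)/(b·c) = (715 × 402) / (1858 × 234) = 287430 / 434772 = 0.66111
Exposure is associated with lower odds of 30-day mortality (OR = 0.66 < 1).

0.66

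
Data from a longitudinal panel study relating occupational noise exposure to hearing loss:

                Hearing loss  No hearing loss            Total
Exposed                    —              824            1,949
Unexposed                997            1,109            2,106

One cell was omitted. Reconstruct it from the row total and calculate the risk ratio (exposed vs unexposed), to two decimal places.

The missing cell is in the exposed row: 1949 − 824 = 1125.
So a = 1125, b = 824, c = 997, d = 1109.
RR = [a/(a+b)] / [c/(c+d)] = (1125/1949) / (997/2106) = 0.57722/0.47341 = 1.21928

1.22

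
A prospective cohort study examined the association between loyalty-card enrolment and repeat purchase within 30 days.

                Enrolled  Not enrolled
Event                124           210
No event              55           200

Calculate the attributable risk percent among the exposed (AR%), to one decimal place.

Reading the table with exposure as columns: a = 124 (Enrolled, case), b = 55 (Enrolled, non-case), c = 210 (Not enrolled, case), d = 200.
Risk in exposed = 124/179 = 0.69274; risk in unexposed = 210/410 = 0.51220.
RR = 0.69274/0.51220 = 1.35249
AR% = (RR − 1)/RR × 100 = (1.35249 − 1)/1.35249 × 100 = 26.0622%

26.1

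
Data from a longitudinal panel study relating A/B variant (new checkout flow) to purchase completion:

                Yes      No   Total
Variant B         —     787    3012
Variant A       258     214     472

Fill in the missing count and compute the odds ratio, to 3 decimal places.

2.345

The missing cell is in the exposed row: 3012 − 787 = 2225.
So a = 2225, b = 787, c = 258, d = 214.
OR = (a·d)/(b·c) = (2225 × 214) / (787 × 258) = 476150 / 203046 = 2.34504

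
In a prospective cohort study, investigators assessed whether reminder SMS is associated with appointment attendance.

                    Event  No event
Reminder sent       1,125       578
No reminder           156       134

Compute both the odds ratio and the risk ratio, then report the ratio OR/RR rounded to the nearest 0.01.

Cells: a = 1125, b = 578, c = 156, d = 134.
OR = (1125·134)/(578·156) = 150750/90168 = 1.67188
Risk in exposed = 1125/1703 = 0.66060; risk in unexposed = 156/290 = 0.53793; RR = 1.22804
OR/RR = 1.67188 / 1.22804 = 1.36142
The outcome is not rare, so the OR lies further from 1 than the RR.

1.36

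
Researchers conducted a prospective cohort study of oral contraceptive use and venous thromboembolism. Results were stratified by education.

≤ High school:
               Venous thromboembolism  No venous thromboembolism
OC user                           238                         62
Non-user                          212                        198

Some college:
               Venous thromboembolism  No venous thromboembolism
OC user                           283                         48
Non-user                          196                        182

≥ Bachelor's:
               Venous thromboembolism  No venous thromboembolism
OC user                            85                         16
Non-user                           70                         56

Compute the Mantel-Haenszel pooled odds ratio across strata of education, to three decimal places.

OR_MH = Σ(aᵢdᵢ/nᵢ) / Σ(bᵢcᵢ/nᵢ), where nᵢ is the stratum total.
Stratum 1 (≤ High school): n = 710; a·d/n = 238·198/710 = 66.3718; b·c/n = 62·212/710 = 18.5127
Stratum 2 (Some college): n = 709; a·d/n = 283·182/709 = 72.6460; b·c/n = 48·196/709 = 13.2694
Stratum 3 (≥ Bachelor's): n = 227; a·d/n = 85·56/227 = 20.9692; b·c/n = 16·70/227 = 4.9339
OR_MH = (66.3718 + 72.6460 + 20.9692) / (18.5127 + 13.2694 + 4.9339) = 159.9870 / 36.7160 = 4.35742

4.357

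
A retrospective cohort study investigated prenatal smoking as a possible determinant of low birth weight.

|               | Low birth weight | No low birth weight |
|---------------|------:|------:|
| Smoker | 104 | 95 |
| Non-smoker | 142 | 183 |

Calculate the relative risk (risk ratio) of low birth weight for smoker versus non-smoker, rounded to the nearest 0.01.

Cells: a = 104, b = 95, c = 142, d = 183.
Risk in exposed = 104/199 = 0.52261; risk in unexposed = 142/325 = 0.43692.
RR = 0.52261 / 0.43692 = 1.19612
The risk among the exposed is 1.20 times that among the unexposed.

1.20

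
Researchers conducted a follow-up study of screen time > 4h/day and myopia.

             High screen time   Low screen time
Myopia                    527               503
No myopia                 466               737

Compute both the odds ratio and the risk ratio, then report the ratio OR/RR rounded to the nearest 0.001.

Reading the table with exposure as columns: a = 527 (High screen time, case), b = 466 (High screen time, non-case), c = 503 (Low screen time, case), d = 737.
OR = (527·737)/(466·503) = 388399/234398 = 1.65701
Risk in exposed = 527/993 = 0.53072; risk in unexposed = 503/1240 = 0.40565; RR = 1.30832
OR/RR = 1.65701 / 1.30832 = 1.26651
The outcome is not rare, so the OR lies further from 1 than the RR.

1.267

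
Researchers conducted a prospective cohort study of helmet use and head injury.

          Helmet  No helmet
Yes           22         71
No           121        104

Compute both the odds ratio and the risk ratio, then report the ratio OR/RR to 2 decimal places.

Reading the table with exposure as columns: a = 22 (Helmet, case), b = 121 (Helmet, non-case), c = 71 (No helmet, case), d = 104.
OR = (22·104)/(121·71) = 2288/8591 = 0.26633
Risk in exposed = 22/143 = 0.15385; risk in unexposed = 71/175 = 0.40571; RR = 0.37920
OR/RR = 0.26633 / 0.37920 = 0.70234
The outcome is not rare, so the OR lies further from 1 than the RR.

0.70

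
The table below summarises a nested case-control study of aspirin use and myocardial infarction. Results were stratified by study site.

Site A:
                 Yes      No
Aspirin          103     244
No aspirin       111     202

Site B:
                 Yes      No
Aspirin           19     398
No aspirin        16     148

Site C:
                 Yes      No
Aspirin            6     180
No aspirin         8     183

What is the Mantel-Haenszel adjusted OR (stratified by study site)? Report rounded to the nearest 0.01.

OR_MH = Σ(aᵢdᵢ/nᵢ) / Σ(bᵢcᵢ/nᵢ), where nᵢ is the stratum total.
Stratum 1 (Site A): n = 660; a·d/n = 103·202/660 = 31.5242; b·c/n = 244·111/660 = 41.0364
Stratum 2 (Site B): n = 581; a·d/n = 19·148/581 = 4.8399; b·c/n = 398·16/581 = 10.9604
Stratum 3 (Site C): n = 377; a·d/n = 6·183/377 = 2.9125; b·c/n = 180·8/377 = 3.8196
OR_MH = (31.5242 + 4.8399 + 2.9125) / (41.0364 + 10.9604 + 3.8196) = 39.2766 / 55.8164 = 0.70368

0.70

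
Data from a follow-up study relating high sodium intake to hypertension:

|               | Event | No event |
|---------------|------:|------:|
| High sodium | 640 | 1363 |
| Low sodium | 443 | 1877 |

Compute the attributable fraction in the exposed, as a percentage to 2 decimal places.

Cells: a = 640, b = 1363, c = 443, d = 1877.
Risk in exposed = 640/2003 = 0.31952; risk in unexposed = 443/2320 = 0.19095.
RR = 0.31952/0.19095 = 1.67334
AR% = (RR − 1)/RR × 100 = (1.67334 − 1)/1.67334 × 100 = 40.2392%

40.24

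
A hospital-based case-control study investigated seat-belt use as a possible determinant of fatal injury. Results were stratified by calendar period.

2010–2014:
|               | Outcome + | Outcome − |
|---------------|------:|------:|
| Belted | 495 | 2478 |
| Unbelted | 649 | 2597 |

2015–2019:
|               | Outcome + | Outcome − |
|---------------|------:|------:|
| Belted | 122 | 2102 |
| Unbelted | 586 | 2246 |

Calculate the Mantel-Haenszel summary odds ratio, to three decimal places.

OR_MH = Σ(aᵢdᵢ/nᵢ) / Σ(bᵢcᵢ/nᵢ), where nᵢ is the stratum total.
Stratum 1 (2010–2014): n = 6219; a·d/n = 495·2597/6219 = 206.7077; b·c/n = 2478·649/6219 = 258.5982
Stratum 2 (2015–2019): n = 5056; a·d/n = 122·2246/5056 = 54.1954; b·c/n = 2102·586/5056 = 243.6258
OR_MH = (206.7077 + 54.1954) / (258.5982 + 243.6258) = 260.9031 / 502.2240 = 0.51950

0.519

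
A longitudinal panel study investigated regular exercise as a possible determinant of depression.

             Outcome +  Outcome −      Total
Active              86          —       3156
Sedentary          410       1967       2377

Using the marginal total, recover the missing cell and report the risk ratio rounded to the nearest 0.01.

The missing cell is in the exposed row: 3156 − 86 = 3070.
So a = 86, b = 3070, c = 410, d = 1967.
RR = [a/(a+b)] / [c/(c+d)] = (86/3156) / (410/2377) = 0.02725/0.17249 = 0.15798

0.16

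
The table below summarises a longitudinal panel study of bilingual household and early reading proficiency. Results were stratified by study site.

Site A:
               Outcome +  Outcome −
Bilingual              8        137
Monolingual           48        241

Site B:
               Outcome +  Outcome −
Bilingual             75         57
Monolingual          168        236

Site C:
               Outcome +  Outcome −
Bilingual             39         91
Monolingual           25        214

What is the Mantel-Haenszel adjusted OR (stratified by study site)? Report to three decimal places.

1.533

OR_MH = Σ(aᵢdᵢ/nᵢ) / Σ(bᵢcᵢ/nᵢ), where nᵢ is the stratum total.
Stratum 1 (Site A): n = 434; a·d/n = 8·241/434 = 4.4424; b·c/n = 137·48/434 = 15.1521
Stratum 2 (Site B): n = 536; a·d/n = 75·236/536 = 33.0224; b·c/n = 57·168/536 = 17.8657
Stratum 3 (Site C): n = 369; a·d/n = 39·214/369 = 22.6179; b·c/n = 91·25/369 = 6.1653
OR_MH = (4.4424 + 33.0224 + 22.6179) / (15.1521 + 17.8657 + 6.1653) = 60.0827 / 39.1831 = 1.53338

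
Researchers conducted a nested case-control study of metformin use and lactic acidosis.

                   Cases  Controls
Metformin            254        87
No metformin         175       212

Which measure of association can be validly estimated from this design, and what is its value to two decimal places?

Cells: a = 254, b = 87, c = 175, d = 212.
This is a nested case-control study: participants were sampled on outcome status, so risks in the source population cannot be estimated directly — relative risk is not valid here. The odds ratio is the appropriate measure.
OR = (a·d)/(b·c) = (254 × 212) / (87 × 175) = 53848 / 15225 = 3.53681

3.54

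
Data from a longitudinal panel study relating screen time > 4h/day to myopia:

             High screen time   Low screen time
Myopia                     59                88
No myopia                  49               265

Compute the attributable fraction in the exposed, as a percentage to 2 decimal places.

Reading the table with exposure as columns: a = 59 (High screen time, case), b = 49 (High screen time, non-case), c = 88 (Low screen time, case), d = 265.
Risk in exposed = 59/108 = 0.54630; risk in unexposed = 88/353 = 0.24929.
RR = 0.54630/0.24929 = 2.19139
AR% = (RR − 1)/RR × 100 = (2.19139 − 1)/2.19139 × 100 = 54.3669%

54.37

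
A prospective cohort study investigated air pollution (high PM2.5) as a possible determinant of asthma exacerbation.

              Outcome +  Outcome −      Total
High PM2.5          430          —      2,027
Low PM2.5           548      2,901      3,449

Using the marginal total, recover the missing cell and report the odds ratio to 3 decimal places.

The missing cell is in the exposed row: 2027 − 430 = 1597.
So a = 430, b = 1597, c = 548, d = 2901.
OR = (a·d)/(b·c) = (430 × 2901) / (1597 × 548) = 1247430 / 875156 = 1.42538

1.425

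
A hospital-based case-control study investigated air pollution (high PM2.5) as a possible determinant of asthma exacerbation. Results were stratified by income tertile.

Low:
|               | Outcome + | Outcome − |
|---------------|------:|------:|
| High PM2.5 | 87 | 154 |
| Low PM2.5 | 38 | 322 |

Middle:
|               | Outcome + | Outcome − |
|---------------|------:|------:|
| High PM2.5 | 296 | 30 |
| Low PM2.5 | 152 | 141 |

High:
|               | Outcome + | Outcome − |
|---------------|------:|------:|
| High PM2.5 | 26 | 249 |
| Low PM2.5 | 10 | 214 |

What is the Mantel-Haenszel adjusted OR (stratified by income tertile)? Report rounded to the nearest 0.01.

OR_MH = Σ(aᵢdᵢ/nᵢ) / Σ(bᵢcᵢ/nᵢ), where nᵢ is the stratum total.
Stratum 1 (Low): n = 601; a·d/n = 87·322/601 = 46.6123; b·c/n = 154·38/601 = 9.7371
Stratum 2 (Middle): n = 619; a·d/n = 296·141/619 = 67.4249; b·c/n = 30·152/619 = 7.3667
Stratum 3 (High): n = 499; a·d/n = 26·214/499 = 11.1503; b·c/n = 249·10/499 = 4.9900
OR_MH = (46.6123 + 67.4249 + 11.1503) / (9.7371 + 7.3667 + 4.9900) = 125.1875 / 22.0938 = 5.66618

5.67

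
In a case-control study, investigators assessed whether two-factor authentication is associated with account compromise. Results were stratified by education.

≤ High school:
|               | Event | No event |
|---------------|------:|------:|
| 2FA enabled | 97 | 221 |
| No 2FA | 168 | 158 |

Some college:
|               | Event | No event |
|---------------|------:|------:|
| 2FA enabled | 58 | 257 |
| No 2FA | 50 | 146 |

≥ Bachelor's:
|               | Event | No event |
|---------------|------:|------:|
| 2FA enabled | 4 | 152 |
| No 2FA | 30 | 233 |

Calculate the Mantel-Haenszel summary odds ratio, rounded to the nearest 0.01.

OR_MH = Σ(aᵢdᵢ/nᵢ) / Σ(bᵢcᵢ/nᵢ), where nᵢ is the stratum total.
Stratum 1 (≤ High school): n = 644; a·d/n = 97·158/644 = 23.7981; b·c/n = 221·168/644 = 57.6522
Stratum 2 (Some college): n = 511; a·d/n = 58·146/511 = 16.5714; b·c/n = 257·50/511 = 25.1468
Stratum 3 (≥ Bachelor's): n = 419; a·d/n = 4·233/419 = 2.2243; b·c/n = 152·30/419 = 10.8831
OR_MH = (23.7981 + 16.5714 + 2.2243) / (57.6522 + 25.1468 + 10.8831) = 42.5939 / 93.6820 = 0.45466

0.45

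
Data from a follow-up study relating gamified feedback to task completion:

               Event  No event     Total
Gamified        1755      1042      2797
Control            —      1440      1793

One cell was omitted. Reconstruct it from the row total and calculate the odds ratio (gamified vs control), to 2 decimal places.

The missing cell is in the unexposed row: 1793 − 1440 = 353.
So a = 1755, b = 1042, c = 353, d = 1440.
OR = (a·d)/(b·c) = (1755 × 1440) / (1042 × 353) = 2527200 / 367826 = 6.87064

6.87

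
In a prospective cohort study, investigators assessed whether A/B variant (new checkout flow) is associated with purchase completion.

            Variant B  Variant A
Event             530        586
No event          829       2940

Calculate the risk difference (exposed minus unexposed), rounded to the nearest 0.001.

Reading the table with exposure as columns: a = 530 (Variant B, case), b = 829 (Variant B, non-case), c = 586 (Variant A, case), d = 2940.
Risk in exposed = 530/1359 = 0.389993; risk in unexposed = 586/3526 = 0.166194.
Risk difference = 0.389993 − 0.166194 = 0.223799

0.224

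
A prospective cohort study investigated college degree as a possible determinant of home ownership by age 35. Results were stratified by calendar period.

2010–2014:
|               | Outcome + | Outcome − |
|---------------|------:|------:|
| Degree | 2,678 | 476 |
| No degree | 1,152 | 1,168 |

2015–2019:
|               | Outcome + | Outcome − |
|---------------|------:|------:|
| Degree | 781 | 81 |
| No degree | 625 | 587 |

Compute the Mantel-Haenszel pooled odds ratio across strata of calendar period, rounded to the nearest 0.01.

6.36

OR_MH = Σ(aᵢdᵢ/nᵢ) / Σ(bᵢcᵢ/nᵢ), where nᵢ is the stratum total.
Stratum 1 (2010–2014): n = 5474; a·d/n = 2678·1168/5474 = 571.4110; b·c/n = 476·1152/5474 = 100.1739
Stratum 2 (2015–2019): n = 2074; a·d/n = 781·587/2074 = 221.0448; b·c/n = 81·625/2074 = 24.4094
OR_MH = (571.4110 + 221.0448) / (100.1739 + 24.4094) = 792.4559 / 124.5833 = 6.36085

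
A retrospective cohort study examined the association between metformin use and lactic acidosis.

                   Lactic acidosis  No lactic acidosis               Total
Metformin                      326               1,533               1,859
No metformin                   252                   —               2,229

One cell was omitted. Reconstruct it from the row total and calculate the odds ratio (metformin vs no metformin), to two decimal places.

The missing cell is in the unexposed row: 2229 − 252 = 1977.
So a = 326, b = 1533, c = 252, d = 1977.
OR = (a·d)/(b·c) = (326 × 1977) / (1533 × 252) = 644502 / 386316 = 1.66833

1.67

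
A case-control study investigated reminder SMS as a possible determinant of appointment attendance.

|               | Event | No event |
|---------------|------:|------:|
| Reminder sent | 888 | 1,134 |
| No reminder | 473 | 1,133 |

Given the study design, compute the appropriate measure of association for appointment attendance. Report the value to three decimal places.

1.876

Cells: a = 888, b = 1134, c = 473, d = 1133.
This is a case-control study: participants were sampled on outcome status, so risks in the source population cannot be estimated directly — relative risk is not valid here. The odds ratio is the appropriate measure.
OR = (a·d)/(b·c) = (888 × 1133) / (1134 × 473) = 1006104 / 536382 = 1.87572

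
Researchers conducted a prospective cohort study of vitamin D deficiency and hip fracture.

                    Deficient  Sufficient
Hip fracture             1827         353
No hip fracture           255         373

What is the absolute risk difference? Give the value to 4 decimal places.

0.3913

Reading the table with exposure as columns: a = 1827 (Deficient, case), b = 255 (Deficient, non-case), c = 353 (Sufficient, case), d = 373.
Risk in exposed = 1827/2082 = 0.877522; risk in unexposed = 353/726 = 0.486226.
Risk difference = 0.877522 − 0.486226 = 0.391296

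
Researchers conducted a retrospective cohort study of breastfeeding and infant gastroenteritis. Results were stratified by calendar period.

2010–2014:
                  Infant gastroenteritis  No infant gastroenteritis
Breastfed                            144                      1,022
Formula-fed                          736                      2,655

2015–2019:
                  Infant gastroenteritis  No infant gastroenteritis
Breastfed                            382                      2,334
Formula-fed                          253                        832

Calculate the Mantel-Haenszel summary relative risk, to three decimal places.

0.586

RR_MH = Σ(aᵢ·n₀ᵢ/nᵢ) / Σ(cᵢ·n₁ᵢ/nᵢ), with n₁ᵢ = aᵢ+bᵢ (exposed), n₀ᵢ = cᵢ+dᵢ (unexposed), nᵢ = n₁ᵢ+n₀ᵢ.
Stratum 1 (2010–2014): n₁ = 1166, n₀ = 3391, n = 4557; a·n₀/n = 144·3391/4557 = 107.1547; c·n₁/n = 736·1166/4557 = 188.3204
Stratum 2 (2015–2019): n₁ = 2716, n₀ = 1085, n = 3801; a·n₀/n = 382·1085/3801 = 109.0424; c·n₁/n = 253·2716/3801 = 180.7808
RR_MH = (107.1547 + 109.0424) / (188.3204 + 180.7808) = 216.1971 / 369.1012 = 0.58574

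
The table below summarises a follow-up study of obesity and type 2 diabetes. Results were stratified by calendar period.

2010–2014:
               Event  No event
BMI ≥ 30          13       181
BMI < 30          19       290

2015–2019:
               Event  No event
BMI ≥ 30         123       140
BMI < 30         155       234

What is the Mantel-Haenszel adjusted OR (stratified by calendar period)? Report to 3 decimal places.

OR_MH = Σ(aᵢdᵢ/nᵢ) / Σ(bᵢcᵢ/nᵢ), where nᵢ is the stratum total.
Stratum 1 (2010–2014): n = 503; a·d/n = 13·290/503 = 7.4950; b·c/n = 181·19/503 = 6.8370
Stratum 2 (2015–2019): n = 652; a·d/n = 123·234/652 = 44.1442; b·c/n = 140·155/652 = 33.2822
OR_MH = (7.4950 + 44.1442) / (6.8370 + 33.2822) = 51.6392 / 40.1192 = 1.28714

1.287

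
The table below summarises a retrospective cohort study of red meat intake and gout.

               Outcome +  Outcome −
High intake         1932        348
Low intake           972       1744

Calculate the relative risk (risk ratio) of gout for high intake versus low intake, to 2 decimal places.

2.37

Cells: a = 1932, b = 348, c = 972, d = 1744.
Risk in exposed = 1932/2280 = 0.84737; risk in unexposed = 972/2716 = 0.35788.
RR = 0.84737 / 0.35788 = 2.36775
The risk among the exposed is 2.37 times that among the unexposed.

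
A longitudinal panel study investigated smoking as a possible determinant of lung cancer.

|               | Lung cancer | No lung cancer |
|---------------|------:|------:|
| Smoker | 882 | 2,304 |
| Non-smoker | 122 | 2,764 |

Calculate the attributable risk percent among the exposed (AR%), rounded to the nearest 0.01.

84.73

Cells: a = 882, b = 2304, c = 122, d = 2764.
Risk in exposed = 882/3186 = 0.27684; risk in unexposed = 122/2886 = 0.04227.
RR = 0.27684/0.04227 = 6.54876
AR% = (RR − 1)/RR × 100 = (6.54876 − 1)/6.54876 × 100 = 84.7299%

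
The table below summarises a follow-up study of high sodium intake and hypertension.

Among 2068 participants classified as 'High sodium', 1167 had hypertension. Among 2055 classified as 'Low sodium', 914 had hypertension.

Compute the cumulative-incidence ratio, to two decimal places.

From the description: a = 1167, b = 901, c = 914, d = 1141.
Risk in exposed = 1167/2068 = 0.56431; risk in unexposed = 914/2055 = 0.44477.
RR = 0.56431 / 0.44477 = 1.26878
The risk among the exposed is 1.27 times that among the unexposed.

1.27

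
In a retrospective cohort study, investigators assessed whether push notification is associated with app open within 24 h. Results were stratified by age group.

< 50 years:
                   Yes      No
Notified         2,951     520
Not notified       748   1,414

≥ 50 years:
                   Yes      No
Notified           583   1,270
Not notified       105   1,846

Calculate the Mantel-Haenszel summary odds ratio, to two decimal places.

9.83

OR_MH = Σ(aᵢdᵢ/nᵢ) / Σ(bᵢcᵢ/nᵢ), where nᵢ is the stratum total.
Stratum 1 (< 50 years): n = 5633; a·d/n = 2951·1414/5633 = 740.7623; b·c/n = 520·748/5633 = 69.0502
Stratum 2 (≥ 50 years): n = 3804; a·d/n = 583·1846/3804 = 282.9175; b·c/n = 1270·105/3804 = 35.0552
OR_MH = (740.7623 + 282.9175) / (69.0502 + 35.0552) = 1023.6797 / 104.1054 = 9.83310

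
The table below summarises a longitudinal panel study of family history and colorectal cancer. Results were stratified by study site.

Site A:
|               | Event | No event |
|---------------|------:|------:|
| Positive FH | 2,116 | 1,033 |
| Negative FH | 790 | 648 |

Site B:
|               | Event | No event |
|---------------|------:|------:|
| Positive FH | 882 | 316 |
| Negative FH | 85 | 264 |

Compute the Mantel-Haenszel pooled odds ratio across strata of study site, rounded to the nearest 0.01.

2.30

OR_MH = Σ(aᵢdᵢ/nᵢ) / Σ(bᵢcᵢ/nᵢ), where nᵢ is the stratum total.
Stratum 1 (Site A): n = 4587; a·d/n = 2116·648/4587 = 298.9248; b·c/n = 1033·790/4587 = 177.9093
Stratum 2 (Site B): n = 1547; a·d/n = 882·264/1547 = 150.5158; b·c/n = 316·85/1547 = 17.3626
OR_MH = (298.9248 + 150.5158) / (177.9093 + 17.3626) = 449.4406 / 195.2719 = 2.30161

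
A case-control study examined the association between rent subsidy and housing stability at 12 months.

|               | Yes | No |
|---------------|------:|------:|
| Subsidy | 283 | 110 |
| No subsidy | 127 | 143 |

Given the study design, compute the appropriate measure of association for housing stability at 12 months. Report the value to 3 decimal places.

Cells: a = 283, b = 110, c = 127, d = 143.
This is a case-control study: participants were sampled on outcome status, so risks in the source population cannot be estimated directly — relative risk is not valid here. The odds ratio is the appropriate measure.
OR = (a·d)/(b·c) = (283 × 143) / (110 × 127) = 40469 / 13970 = 2.89685

2.897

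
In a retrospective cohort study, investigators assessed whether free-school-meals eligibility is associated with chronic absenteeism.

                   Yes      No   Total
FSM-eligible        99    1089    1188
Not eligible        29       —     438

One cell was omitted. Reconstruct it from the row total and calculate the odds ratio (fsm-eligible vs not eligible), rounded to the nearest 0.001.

1.282

The missing cell is in the unexposed row: 438 − 29 = 409.
So a = 99, b = 1089, c = 29, d = 409.
OR = (a·d)/(b·c) = (99 × 409) / (1089 × 29) = 40491 / 31581 = 1.28213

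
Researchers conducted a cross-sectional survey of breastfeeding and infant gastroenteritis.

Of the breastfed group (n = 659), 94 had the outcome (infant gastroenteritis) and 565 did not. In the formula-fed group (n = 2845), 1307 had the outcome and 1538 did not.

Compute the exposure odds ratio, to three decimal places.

From the description: a = 94, b = 565, c = 1307, d = 1538.
OR = (a·d)/(b·c) = (94 × 1538) / (565 × 1307) = 144572 / 738455 = 0.19578
Exposure is associated with lower odds of infant gastroenteritis (OR = 0.20 < 1).

0.196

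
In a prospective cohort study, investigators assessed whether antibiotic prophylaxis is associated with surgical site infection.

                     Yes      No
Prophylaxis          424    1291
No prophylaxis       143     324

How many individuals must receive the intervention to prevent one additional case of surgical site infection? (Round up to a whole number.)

Risk in treated group = 424/1715 = 0.24723; risk in control = 143/467 = 0.30621.
Absolute risk reduction = 0.30621 − 0.24723 = 0.05898
NNT = 1 / ARR = 1 / 0.05898 = 16.955 → round up → 17

17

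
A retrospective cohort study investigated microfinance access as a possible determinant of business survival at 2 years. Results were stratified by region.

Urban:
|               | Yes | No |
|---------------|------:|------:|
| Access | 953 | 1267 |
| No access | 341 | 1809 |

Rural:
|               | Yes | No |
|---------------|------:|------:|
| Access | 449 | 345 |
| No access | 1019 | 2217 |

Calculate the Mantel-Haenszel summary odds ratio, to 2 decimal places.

OR_MH = Σ(aᵢdᵢ/nᵢ) / Σ(bᵢcᵢ/nᵢ), where nᵢ is the stratum total.
Stratum 1 (Urban): n = 4370; a·d/n = 953·1809/4370 = 394.5027; b·c/n = 1267·341/4370 = 98.8666
Stratum 2 (Rural): n = 4030; a·d/n = 449·2217/4030 = 247.0057; b·c/n = 345·1019/4030 = 87.2345
OR_MH = (394.5027 + 247.0057) / (98.8666 + 87.2345) = 641.5085 / 186.1011 = 3.44710

3.45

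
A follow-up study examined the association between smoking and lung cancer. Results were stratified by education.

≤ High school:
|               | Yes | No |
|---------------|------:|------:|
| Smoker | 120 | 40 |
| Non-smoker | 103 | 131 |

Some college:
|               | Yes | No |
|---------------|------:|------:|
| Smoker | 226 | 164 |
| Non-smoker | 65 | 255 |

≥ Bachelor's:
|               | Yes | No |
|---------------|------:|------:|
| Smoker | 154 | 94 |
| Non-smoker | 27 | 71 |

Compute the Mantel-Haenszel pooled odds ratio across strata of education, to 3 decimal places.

OR_MH = Σ(aᵢdᵢ/nᵢ) / Σ(bᵢcᵢ/nᵢ), where nᵢ is the stratum total.
Stratum 1 (≤ High school): n = 394; a·d/n = 120·131/394 = 39.8985; b·c/n = 40·103/394 = 10.4569
Stratum 2 (Some college): n = 710; a·d/n = 226·255/710 = 81.1690; b·c/n = 164·65/710 = 15.0141
Stratum 3 (≥ Bachelor's): n = 346; a·d/n = 154·71/346 = 31.6012; b·c/n = 94·27/346 = 7.3353
OR_MH = (39.8985 + 81.1690 + 31.6012) / (10.4569 + 15.0141 + 7.3353) = 152.6686 / 32.8062 = 4.65365

4.654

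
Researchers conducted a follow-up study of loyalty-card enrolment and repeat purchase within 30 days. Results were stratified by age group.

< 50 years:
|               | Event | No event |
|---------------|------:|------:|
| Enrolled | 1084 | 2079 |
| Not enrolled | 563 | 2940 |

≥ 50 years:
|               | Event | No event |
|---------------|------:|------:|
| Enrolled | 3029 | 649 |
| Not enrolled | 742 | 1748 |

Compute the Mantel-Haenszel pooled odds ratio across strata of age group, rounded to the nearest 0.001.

5.269

OR_MH = Σ(aᵢdᵢ/nᵢ) / Σ(bᵢcᵢ/nᵢ), where nᵢ is the stratum total.
Stratum 1 (< 50 years): n = 6666; a·d/n = 1084·2940/6666 = 478.0918; b·c/n = 2079·563/6666 = 175.5891
Stratum 2 (≥ 50 years): n = 6168; a·d/n = 3029·1748/6168 = 858.4131; b·c/n = 649·742/6168 = 78.0736
OR_MH = (478.0918 + 858.4131) / (175.5891 + 78.0736) = 1336.5049 / 253.6627 = 5.26883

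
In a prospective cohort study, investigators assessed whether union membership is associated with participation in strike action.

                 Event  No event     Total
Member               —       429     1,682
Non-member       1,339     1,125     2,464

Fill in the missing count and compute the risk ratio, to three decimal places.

The missing cell is in the exposed row: 1682 − 429 = 1253.
So a = 1253, b = 429, c = 1339, d = 1125.
RR = [a/(a+b)] / [c/(c+d)] = (1253/1682) / (1339/2464) = 0.74495/0.54343 = 1.37084

1.371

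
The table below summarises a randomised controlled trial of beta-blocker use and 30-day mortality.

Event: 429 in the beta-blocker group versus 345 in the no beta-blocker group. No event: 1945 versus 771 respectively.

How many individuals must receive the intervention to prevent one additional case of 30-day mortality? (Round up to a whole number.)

Risk in treated group = 429/2374 = 0.18071; risk in control = 345/1116 = 0.30914.
Absolute risk reduction = 0.30914 − 0.18071 = 0.12843
NNT = 1 / ARR = 1 / 0.12843 = 7.786 → round up → 8

8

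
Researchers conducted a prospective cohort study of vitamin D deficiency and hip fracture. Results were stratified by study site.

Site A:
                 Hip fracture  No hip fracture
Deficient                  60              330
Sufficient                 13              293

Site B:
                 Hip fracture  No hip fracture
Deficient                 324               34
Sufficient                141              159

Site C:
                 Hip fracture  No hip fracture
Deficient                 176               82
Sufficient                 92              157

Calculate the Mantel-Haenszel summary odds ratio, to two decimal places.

OR_MH = Σ(aᵢdᵢ/nᵢ) / Σ(bᵢcᵢ/nᵢ), where nᵢ is the stratum total.
Stratum 1 (Site A): n = 696; a·d/n = 60·293/696 = 25.2586; b·c/n = 330·13/696 = 6.1638
Stratum 2 (Site B): n = 658; a·d/n = 324·159/658 = 78.2918; b·c/n = 34·141/658 = 7.2857
Stratum 3 (Site C): n = 507; a·d/n = 176·157/507 = 54.5010; b·c/n = 82·92/507 = 14.8797
OR_MH = (25.2586 + 78.2918 + 54.5010) / (6.1638 + 7.2857 + 14.8797) = 158.0514 / 28.3292 = 5.57910

5.58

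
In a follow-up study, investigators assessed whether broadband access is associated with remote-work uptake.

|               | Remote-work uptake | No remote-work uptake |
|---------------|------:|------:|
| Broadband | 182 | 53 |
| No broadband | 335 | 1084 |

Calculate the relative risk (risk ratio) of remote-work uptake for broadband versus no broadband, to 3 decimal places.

Cells: a = 182, b = 53, c = 335, d = 1084.
Risk in exposed = 182/235 = 0.77447; risk in unexposed = 335/1419 = 0.23608.
RR = 0.77447 / 0.23608 = 3.28051
The risk among the exposed is 3.28 times that among the unexposed.

3.281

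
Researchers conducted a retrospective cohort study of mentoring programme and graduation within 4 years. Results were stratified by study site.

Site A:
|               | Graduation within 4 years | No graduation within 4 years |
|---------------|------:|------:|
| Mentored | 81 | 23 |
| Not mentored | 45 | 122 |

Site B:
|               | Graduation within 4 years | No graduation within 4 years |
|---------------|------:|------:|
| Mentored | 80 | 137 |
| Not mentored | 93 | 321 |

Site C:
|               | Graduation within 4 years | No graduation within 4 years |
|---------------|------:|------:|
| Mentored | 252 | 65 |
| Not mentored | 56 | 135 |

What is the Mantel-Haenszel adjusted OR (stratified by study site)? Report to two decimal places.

OR_MH = Σ(aᵢdᵢ/nᵢ) / Σ(bᵢcᵢ/nᵢ), where nᵢ is the stratum total.
Stratum 1 (Site A): n = 271; a·d/n = 81·122/271 = 36.4649; b·c/n = 23·45/271 = 3.8192
Stratum 2 (Site B): n = 631; a·d/n = 80·321/631 = 40.6973; b·c/n = 137·93/631 = 20.1918
Stratum 3 (Site C): n = 508; a·d/n = 252·135/508 = 66.9685; b·c/n = 65·56/508 = 7.1654
OR_MH = (36.4649 + 40.6973 + 66.9685) / (3.8192 + 20.1918 + 7.1654) = 144.1308 / 31.1763 = 4.62309

4.62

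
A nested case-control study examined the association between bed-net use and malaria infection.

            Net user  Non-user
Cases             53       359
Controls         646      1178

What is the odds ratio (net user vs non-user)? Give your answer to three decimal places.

Reading the table with exposure as columns: a = 53 (Net user, case), b = 646 (Net user, non-case), c = 359 (Non-user, case), d = 1178.
OR = (a·d)/(b·c) = (53 × 1178) / (646 × 359) = 62434 / 231914 = 0.26921
Exposure is associated with lower odds of malaria infection (OR = 0.27 < 1).

0.269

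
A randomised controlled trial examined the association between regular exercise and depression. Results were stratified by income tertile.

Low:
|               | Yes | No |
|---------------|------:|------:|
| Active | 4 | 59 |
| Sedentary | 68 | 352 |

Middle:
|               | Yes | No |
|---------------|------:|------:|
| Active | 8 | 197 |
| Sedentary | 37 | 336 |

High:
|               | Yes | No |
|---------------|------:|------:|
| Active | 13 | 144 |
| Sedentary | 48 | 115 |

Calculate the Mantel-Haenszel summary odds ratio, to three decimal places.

0.288

OR_MH = Σ(aᵢdᵢ/nᵢ) / Σ(bᵢcᵢ/nᵢ), where nᵢ is the stratum total.
Stratum 1 (Low): n = 483; a·d/n = 4·352/483 = 2.9151; b·c/n = 59·68/483 = 8.3064
Stratum 2 (Middle): n = 578; a·d/n = 8·336/578 = 4.6505; b·c/n = 197·37/578 = 12.6107
Stratum 3 (High): n = 320; a·d/n = 13·115/320 = 4.6719; b·c/n = 144·48/320 = 21.6000
OR_MH = (2.9151 + 4.6505 + 4.6719) / (8.3064 + 12.6107 + 21.6000) = 12.2375 / 42.5171 = 0.28783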